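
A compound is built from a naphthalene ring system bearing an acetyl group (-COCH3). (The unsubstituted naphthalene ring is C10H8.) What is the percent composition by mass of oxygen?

9.40%

Atom tally by fragment:
  naphthalene ring system core → C:10 H:8
  (− 1 ring H displaced by substituents)
  + COCH3 → C:2 H:3 O:1
Element totals:
  C: 12
  H: 10
  O: 1
Molecular formula: C12H10O.
Molar mass = 170.211 g/mol.
Mass from O: 1 × 15.999 = 15.999 g/mol.
%O = 15.999 / 170.211 × 100 = 9.40%.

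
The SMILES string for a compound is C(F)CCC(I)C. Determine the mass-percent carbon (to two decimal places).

27.80%

Atom tally by fragment:
  FCH2 → C:1 H:2 F:1
  CH2 → C:1 H:2
  CH2 → C:1 H:2
  CH(I) → C:1 H:1 I:1
  CH3 → C:1 H:3
Element totals:
  C: 5
  H: 10
  F: 1
  I: 1
Molecular formula: C5H10FI.
Molar mass = 216.037 g/mol.
Mass from C: 5 × 12.011 = 60.055 g/mol.
%C = 60.055 / 216.037 × 100 = 27.80%.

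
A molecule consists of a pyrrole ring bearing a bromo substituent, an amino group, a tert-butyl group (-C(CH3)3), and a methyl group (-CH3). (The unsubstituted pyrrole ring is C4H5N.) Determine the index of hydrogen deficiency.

Atom tally by fragment:
  pyrrole ring core → C:4 H:5 N:1
  (− 4 ring H displaced by substituents)
  + Br → Br:1
  + NH2 → N:1 H:2
  + C(CH3)3 → C:4 H:9
  + CH3 → C:1 H:3
Element totals:
  C: 9
  H: 15
  Br: 1
  N: 2
Molecular formula: C9H15BrN2.
DoU = (2C + 2 + N − H − X) / 2 = (2·9 + 2 + 2 − 15 − 1) / 2 = 3.

3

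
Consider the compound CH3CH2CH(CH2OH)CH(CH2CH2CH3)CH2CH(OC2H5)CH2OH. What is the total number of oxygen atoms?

Atom tally by fragment:
  CH3 → C:1 H:3
  CH2 → C:1 H:2
  CH(CH2OH) → C:2 H:4 O:1
  CH(CH2CH2CH3) → C:4 H:8
  CH2 → C:1 H:2
  CH(OC2H5) → C:3 H:6 O:1
  CH2OH → C:1 H:3 O:1
Element totals:
  C: 13
  H: 28
  O: 3

3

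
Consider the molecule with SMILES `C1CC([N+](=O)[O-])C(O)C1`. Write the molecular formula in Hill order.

C5H9NO3

Atom tally by fragment:
  cyclopentane ring core → C:5 H:10
  (− 2 ring H displaced by substituents)
  + NO2 → N:1 O:2
  + OH → O:1 H:1
Element totals:
  C: 5
  H: 9
  N: 1
  O: 3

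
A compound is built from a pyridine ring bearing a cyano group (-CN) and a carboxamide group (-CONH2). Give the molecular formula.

Atom tally by fragment:
  pyridine ring core → C:5 H:5 N:1
  (− 2 ring H displaced by substituents)
  + CN → C:1 N:1
  + CONH2 → C:1 H:2 O:1 N:1
Element totals:
  C: 7
  H: 5
  N: 3
  O: 1

C7H5N3O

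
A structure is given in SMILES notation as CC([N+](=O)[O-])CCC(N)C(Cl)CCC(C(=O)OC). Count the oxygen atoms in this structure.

Atom tally by fragment:
  CH3 → C:1 H:3
  CH(NO2) → C:1 H:1 N:1 O:2
  CH2 → C:1 H:2
  CH2 → C:1 H:2
  CH(NH2) → C:1 H:3 N:1
  CH(Cl) → C:1 H:1 Cl:1
  CH2 → C:1 H:2
  CH2 → C:1 H:2
  CH2COOCH3 → C:3 H:5 O:2
Element totals:
  C: 11
  H: 21
  Cl: 1
  N: 2
  O: 4

4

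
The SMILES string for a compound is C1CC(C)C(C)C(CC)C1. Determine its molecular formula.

C10H20

Atom tally by fragment:
  cyclohexane ring core → C:6 H:12
  (− 3 ring H displaced by substituents)
  + CH3 → C:1 H:3
  + CH3 → C:1 H:3
  + C2H5 → C:2 H:5
Element totals:
  C: 10
  H: 20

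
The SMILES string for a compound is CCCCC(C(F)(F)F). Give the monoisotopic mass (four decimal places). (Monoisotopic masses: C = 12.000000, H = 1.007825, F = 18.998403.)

Atom tally by fragment:
  CH3 → C:1 H:3
  CH2 → C:1 H:2
  CH2 → C:1 H:2
  CH2 → C:1 H:2
  CH2CF3 → C:2 H:2 F:3
Element totals:
  C: 6
  H: 11
  F: 3
Molecular formula: C6H11F3.
  M = 6(12.0) + 11(1.007825) + 3(18.998403)
    = 72.000000 + 11.086075 + 56.995209 = 140.081284

140.0813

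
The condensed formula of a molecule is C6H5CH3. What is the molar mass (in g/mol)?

Atom tally by fragment:
  benzene ring core → C:6 H:6
  (− 1 ring H displaced by substituents)
  + CH3 → C:1 H:3
Element totals:
  C: 7
  H: 8
Molecular formula: C7H8.
  M = 7(12.011) + 8(1.008)
    = 84.077 + 8.064 = 92.141

92.14 g/mol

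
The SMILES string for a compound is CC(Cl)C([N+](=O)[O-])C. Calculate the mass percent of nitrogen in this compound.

Atom tally by fragment:
  CH3 → C:1 H:3
  CH(Cl) → C:1 H:1 Cl:1
  CH(NO2) → C:1 H:1 N:1 O:2
  CH3 → C:1 H:3
Element totals:
  C: 4
  H: 8
  Cl: 1
  N: 1
  O: 2
Molecular formula: C4H8ClNO2.
Molar mass = 137.563 g/mol.
Mass from N: 1 × 14.007 = 14.007 g/mol.
%N = 14.007 / 137.563 × 100 = 10.18%.

10.18%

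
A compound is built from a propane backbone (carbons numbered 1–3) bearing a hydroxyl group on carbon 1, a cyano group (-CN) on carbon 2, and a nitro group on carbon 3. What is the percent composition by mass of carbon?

36.93%

Atom tally by fragment:
  HOCH2 → C:1 H:3 O:1
  CH(CN) → C:2 H:1 N:1
  CH2NO2 → C:1 H:2 N:1 O:2
Element totals:
  C: 4
  H: 6
  N: 2
  O: 3
Molecular formula: C4H6N2O3.
Molar mass = 130.103 g/mol.
Mass from C: 4 × 12.011 = 48.044 g/mol.
%C = 48.044 / 130.103 × 100 = 36.93%.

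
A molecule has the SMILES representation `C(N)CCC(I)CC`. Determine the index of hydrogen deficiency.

Atom tally by fragment:
  H2NCH2 → C:1 H:4 N:1
  CH2 → C:1 H:2
  CH2 → C:1 H:2
  CH(I) → C:1 H:1 I:1
  CH2 → C:1 H:2
  CH3 → C:1 H:3
Element totals:
  C: 6
  H: 14
  I: 1
  N: 1
Molecular formula: C6H14IN.
DoU = (2C + 2 + N − H − X) / 2 = (2·6 + 2 + 1 − 14 − 1) / 2 = 0.

0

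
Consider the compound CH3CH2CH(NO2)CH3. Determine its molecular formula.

Atom tally by fragment:
  CH3 → C:1 H:3
  CH2 → C:1 H:2
  CH(NO2) → C:1 H:1 N:1 O:2
  CH3 → C:1 H:3
Element totals:
  C: 4
  H: 9
  N: 1
  O: 2

C4H9NO2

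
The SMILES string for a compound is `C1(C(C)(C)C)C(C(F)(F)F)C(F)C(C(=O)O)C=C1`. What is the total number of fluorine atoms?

Atom tally by fragment:
  cyclohexene ring core → C:6 H:10
  (− 4 ring H displaced by substituents)
  + C(CH3)3 → C:4 H:9
  + CF3 → C:1 F:3
  + F → F:1
  + COOH → C:1 H:1 O:2
Element totals:
  C: 12
  H: 16
  F: 4
  O: 2

4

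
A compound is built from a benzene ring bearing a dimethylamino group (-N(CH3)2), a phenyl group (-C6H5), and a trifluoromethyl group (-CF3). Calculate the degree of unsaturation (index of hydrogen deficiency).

8

Atom tally by fragment:
  benzene ring core → C:6 H:6
  (− 3 ring H displaced by substituents)
  + N(CH3)2 → N:1 C:2 H:6
  + C6H5 → C:6 H:5
  + CF3 → C:1 F:3
Element totals:
  C: 15
  H: 14
  F: 3
  N: 1
Molecular formula: C15H14F3N.
DoU = (2C + 2 + N − H − X) / 2 = (2·15 + 2 + 1 − 14 − 3) / 2 = 8.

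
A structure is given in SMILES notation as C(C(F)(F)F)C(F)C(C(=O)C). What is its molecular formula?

C6H8F4O

Atom tally by fragment:
  F3CCH2 → C:2 H:2 F:3
  CH(F) → C:1 H:1 F:1
  CH2COCH3 → C:3 H:5 O:1
Element totals:
  C: 6
  H: 8
  F: 4
  O: 1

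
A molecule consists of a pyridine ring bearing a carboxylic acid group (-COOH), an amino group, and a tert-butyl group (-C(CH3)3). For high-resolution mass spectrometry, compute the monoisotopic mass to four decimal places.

194.1055

Atom tally by fragment:
  pyridine ring core → C:5 H:5 N:1
  (− 3 ring H displaced by substituents)
  + COOH → C:1 H:1 O:2
  + NH2 → N:1 H:2
  + C(CH3)3 → C:4 H:9
Element totals:
  C: 10
  H: 14
  N: 2
  O: 2
Molecular formula: C10H14N2O2.
  M = 10(12.0) + 14(1.007825) + 2(14.003074) + 2(15.994915)
    = 120.000000 + 14.109550 + 28.006148 + 31.989830 = 194.105528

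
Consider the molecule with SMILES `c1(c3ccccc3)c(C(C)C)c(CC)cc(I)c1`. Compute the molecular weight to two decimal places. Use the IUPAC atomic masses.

350.24 g/mol

Atom tally by fragment:
  benzene ring core → C:6 H:6
  (− 4 ring H displaced by substituents)
  + C6H5 → C:6 H:5
  + CH(CH3)2 → C:3 H:7
  + C2H5 → C:2 H:5
  + I → I:1
Element totals:
  C: 17
  H: 19
  I: 1
Molecular formula: C17H19I.
  M = 17(12.011) + 19(1.008) + 126.904
    = 204.187 + 19.152 + 126.904 = 350.243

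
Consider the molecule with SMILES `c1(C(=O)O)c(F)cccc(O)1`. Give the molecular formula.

Atom tally by fragment:
  benzene ring core → C:6 H:6
  (− 3 ring H displaced by substituents)
  + COOH → C:1 H:1 O:2
  + F → F:1
  + OH → O:1 H:1
Element totals:
  C: 7
  H: 5
  F: 1
  O: 3

C7H5FO3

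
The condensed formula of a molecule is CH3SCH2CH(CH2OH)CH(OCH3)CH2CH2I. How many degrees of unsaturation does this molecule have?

Element totals:
  C: 8
  H: 17
  I: 1
  O: 2
  S: 1
Molecular formula: C8H17IO2S.
DoU = (2C + 2 + N − H − X) / 2 = (2·8 + 2 + 0 − 17 − 1) / 2 = 0.

0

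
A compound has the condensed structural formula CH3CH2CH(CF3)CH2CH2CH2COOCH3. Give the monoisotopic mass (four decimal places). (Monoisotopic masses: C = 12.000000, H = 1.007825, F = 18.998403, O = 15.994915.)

Atom tally by fragment:
  CH3 → C:1 H:3
  CH2 → C:1 H:2
  CH(CF3) → C:2 H:1 F:3
  CH2 → C:1 H:2
  CH2 → C:1 H:2
  CH2COOCH3 → C:3 H:5 O:2
Element totals:
  C: 9
  H: 15
  F: 3
  O: 2
Molecular formula: C9H15F3O2.
  M = 9(12.0) + 15(1.007825) + 3(18.998403) + 2(15.994915)
    = 108.000000 + 15.117375 + 56.995209 + 31.989830 = 212.102414

212.1024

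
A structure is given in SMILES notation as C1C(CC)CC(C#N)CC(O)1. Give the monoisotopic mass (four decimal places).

Atom tally by fragment:
  cyclohexane ring core → C:6 H:12
  (− 3 ring H displaced by substituents)
  + C2H5 → C:2 H:5
  + CN → C:1 N:1
  + OH → O:1 H:1
Element totals:
  C: 9
  H: 15
  N: 1
  O: 1
Molecular formula: C9H15NO.
  M = 9(12.0) + 15(1.007825) + 14.003074 + 15.994915
    = 108.000000 + 15.117375 + 14.003074 + 15.994915 = 153.115364

153.1154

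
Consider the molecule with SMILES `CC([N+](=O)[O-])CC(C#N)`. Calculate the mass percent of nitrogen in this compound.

21.86%

Atom tally by fragment:
  CH3 → C:1 H:3
  CH(NO2) → C:1 H:1 N:1 O:2
  CH2 → C:1 H:2
  CH2CN → C:2 H:2 N:1
Element totals:
  C: 5
  H: 8
  N: 2
  O: 2
Molecular formula: C5H8N2O2.
Molar mass = 128.131 g/mol.
Mass from N: 2 × 14.007 = 28.014 g/mol.
%N = 28.014 / 128.131 × 100 = 21.86%.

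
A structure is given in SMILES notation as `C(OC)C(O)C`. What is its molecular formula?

C4H10O2

Atom tally by fragment:
  CH3OCH2 → C:2 H:5 O:1
  CH(OH) → C:1 H:2 O:1
  CH3 → C:1 H:3
Element totals:
  C: 4
  H: 10
  O: 2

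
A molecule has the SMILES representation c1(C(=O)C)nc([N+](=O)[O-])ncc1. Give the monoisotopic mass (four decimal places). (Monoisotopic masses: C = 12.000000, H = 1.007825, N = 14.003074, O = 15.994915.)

167.0331

Atom tally by fragment:
  pyrimidine ring core → C:4 H:4 N:2
  (− 2 ring H displaced by substituents)
  + COCH3 → C:2 H:3 O:1
  + NO2 → N:1 O:2
Element totals:
  C: 6
  H: 5
  N: 3
  O: 3
Molecular formula: C6H5N3O3.
  M = 6(12.0) + 5(1.007825) + 3(14.003074) + 3(15.994915)
    = 72.000000 + 5.039125 + 42.009222 + 47.984745 = 167.033092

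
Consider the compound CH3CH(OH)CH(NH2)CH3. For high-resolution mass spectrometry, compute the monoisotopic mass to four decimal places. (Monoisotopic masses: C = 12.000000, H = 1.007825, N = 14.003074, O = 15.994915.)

Atom tally by fragment:
  CH3 → C:1 H:3
  CH(OH) → C:1 H:2 O:1
  CH(NH2) → C:1 H:3 N:1
  CH3 → C:1 H:3
Element totals:
  C: 4
  H: 11
  N: 1
  O: 1
Molecular formula: C4H11NO.
  M = 4(12.0) + 11(1.007825) + 14.003074 + 15.994915
    = 48.000000 + 11.086075 + 14.003074 + 15.994915 = 89.084064

89.0841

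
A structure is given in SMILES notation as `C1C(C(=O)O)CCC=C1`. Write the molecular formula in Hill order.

Atom tally by fragment:
  cyclohexene ring core → C:6 H:10
  (− 1 ring H displaced by substituents)
  + COOH → C:1 H:1 O:2
Element totals:
  C: 7
  H: 10
  O: 2

C7H10O2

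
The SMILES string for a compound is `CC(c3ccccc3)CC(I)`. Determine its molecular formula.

Atom tally by fragment:
  CH3 → C:1 H:3
  CH(C6H5) → C:7 H:6
  CH2 → C:1 H:2
  CH2I → C:1 H:2 I:1
Element totals:
  C: 10
  H: 13
  I: 1

C10H13I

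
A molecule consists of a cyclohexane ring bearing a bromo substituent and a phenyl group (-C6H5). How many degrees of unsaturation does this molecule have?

Atom tally by fragment:
  cyclohexane ring core → C:6 H:12
  (− 2 ring H displaced by substituents)
  + Br → Br:1
  + C6H5 → C:6 H:5
Element totals:
  C: 12
  H: 15
  Br: 1
Molecular formula: C12H15Br.
DoU = (2C + 2 + N − H − X) / 2 = (2·12 + 2 + 0 − 15 − 1) / 2 = 5.

5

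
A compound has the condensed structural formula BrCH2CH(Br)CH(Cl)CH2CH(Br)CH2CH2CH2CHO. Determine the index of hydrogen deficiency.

1

Element totals:
  C: 9
  H: 14
  Br: 3
  Cl: 1
  O: 1
Molecular formula: C9H14Br3ClO.
DoU = (2C + 2 + N − H − X) / 2 = (2·9 + 2 + 0 − 14 − 4) / 2 = 1.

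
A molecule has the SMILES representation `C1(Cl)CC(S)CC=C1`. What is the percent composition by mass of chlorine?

Atom tally by fragment:
  cyclohexene ring core → C:6 H:10
  (− 2 ring H displaced by substituents)
  + Cl → Cl:1
  + SH → S:1 H:1
Element totals:
  C: 6
  H: 9
  Cl: 1
  S: 1
Molecular formula: C6H9ClS.
Molar mass = 148.648 g/mol.
Mass from Cl: 1 × 35.45 = 35.450 g/mol.
%Cl = 35.450 / 148.648 × 100 = 23.85%.

23.85%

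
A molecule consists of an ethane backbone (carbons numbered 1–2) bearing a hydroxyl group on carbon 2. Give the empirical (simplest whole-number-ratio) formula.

C2H6O

Atom tally by fragment:
  CH3 → C:1 H:3
  CH2OH → C:1 H:3 O:1
Element totals:
  C: 2
  H: 6
  O: 1
Molecular formula: C2H6O.
gcd of subscripts (2, 6, 1) = 1, so the empirical formula equals the molecular formula.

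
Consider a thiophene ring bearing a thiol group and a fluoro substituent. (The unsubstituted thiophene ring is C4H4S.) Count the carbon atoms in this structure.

4

Atom tally by fragment:
  thiophene ring core → C:4 H:4 S:1
  (− 2 ring H displaced by substituents)
  + SH → S:1 H:1
  + F → F:1
Element totals:
  C: 4
  H: 3
  F: 1
  S: 2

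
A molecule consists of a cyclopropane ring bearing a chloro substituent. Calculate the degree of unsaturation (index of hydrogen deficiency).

Atom tally by fragment:
  cyclopropane ring core → C:3 H:6
  (− 1 ring H displaced by substituents)
  + Cl → Cl:1
Element totals:
  C: 3
  H: 5
  Cl: 1
Molecular formula: C3H5Cl.
DoU = (2C + 2 + N − H − X) / 2 = (2·3 + 2 + 0 − 5 − 1) / 2 = 1.

1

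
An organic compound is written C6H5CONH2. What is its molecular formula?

Element totals:
  C: 7
  H: 7
  N: 1
  O: 1

C7H7NO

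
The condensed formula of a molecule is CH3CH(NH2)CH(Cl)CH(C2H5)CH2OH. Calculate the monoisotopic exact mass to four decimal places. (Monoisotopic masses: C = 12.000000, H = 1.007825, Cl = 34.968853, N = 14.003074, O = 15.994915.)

Atom tally by fragment:
  CH3 → C:1 H:3
  CH(NH2) → C:1 H:3 N:1
  CH(Cl) → C:1 H:1 Cl:1
  CH(C2H5) → C:3 H:6
  CH2OH → C:1 H:3 O:1
Element totals:
  C: 7
  H: 16
  Cl: 1
  N: 1
  O: 1
Molecular formula: C7H16ClNO.
  M = 7(12.0) + 16(1.007825) + 34.968853 + 14.003074 + 15.994915
    = 84.000000 + 16.125200 + 34.968853 + 14.003074 + 15.994915 = 165.092042

165.0920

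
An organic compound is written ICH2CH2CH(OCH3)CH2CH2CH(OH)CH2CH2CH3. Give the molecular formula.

C10H21IO2

Element totals:
  C: 10
  H: 21
  I: 1
  O: 2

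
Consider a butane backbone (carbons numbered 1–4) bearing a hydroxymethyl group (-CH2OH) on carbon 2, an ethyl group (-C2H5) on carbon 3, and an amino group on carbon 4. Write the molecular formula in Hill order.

C7H17NO

Atom tally by fragment:
  CH3 → C:1 H:3
  CH(CH2OH) → C:2 H:4 O:1
  CH(C2H5) → C:3 H:6
  CH2NH2 → C:1 H:4 N:1
Element totals:
  C: 7
  H: 17
  N: 1
  O: 1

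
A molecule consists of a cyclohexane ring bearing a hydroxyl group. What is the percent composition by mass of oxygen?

Atom tally by fragment:
  cyclohexane ring core → C:6 H:12
  (− 1 ring H displaced by substituents)
  + OH → O:1 H:1
Element totals:
  C: 6
  H: 12
  O: 1
Molecular formula: C6H12O.
Molar mass = 100.161 g/mol.
Mass from O: 1 × 15.999 = 15.999 g/mol.
%O = 15.999 / 100.161 × 100 = 15.97%.

15.97%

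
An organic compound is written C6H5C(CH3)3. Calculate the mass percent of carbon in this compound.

Atom tally by fragment:
  benzene ring core → C:6 H:6
  (− 1 ring H displaced by substituents)
  + C(CH3)3 → C:4 H:9
Element totals:
  C: 10
  H: 14
Molecular formula: C10H14.
Molar mass = 134.222 g/mol.
Mass from C: 10 × 12.011 = 120.110 g/mol.
%C = 120.110 / 134.222 × 100 = 89.49%.

89.49%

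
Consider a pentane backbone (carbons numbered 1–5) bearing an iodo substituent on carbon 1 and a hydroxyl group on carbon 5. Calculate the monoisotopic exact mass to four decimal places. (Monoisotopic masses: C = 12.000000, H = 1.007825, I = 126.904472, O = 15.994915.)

213.9855

Atom tally by fragment:
  ICH2 → C:1 H:2 I:1
  CH2 → C:1 H:2
  CH2 → C:1 H:2
  CH2 → C:1 H:2
  CH2OH → C:1 H:3 O:1
Element totals:
  C: 5
  H: 11
  I: 1
  O: 1
Molecular formula: C5H11IO.
  M = 5(12.0) + 11(1.007825) + 126.904472 + 15.994915
    = 60.000000 + 11.086075 + 126.904472 + 15.994915 = 213.985462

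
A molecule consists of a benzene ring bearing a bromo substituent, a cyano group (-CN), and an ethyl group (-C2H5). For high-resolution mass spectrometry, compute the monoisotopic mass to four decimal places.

208.9840

Atom tally by fragment:
  benzene ring core → C:6 H:6
  (− 3 ring H displaced by substituents)
  + Br → Br:1
  + CN → C:1 N:1
  + C2H5 → C:2 H:5
Element totals:
  C: 9
  H: 8
  Br: 1
  N: 1
Molecular formula: C9H8BrN.
  M = 9(12.0) + 8(1.007825) + 78.918338 + 14.003074
    = 108.000000 + 8.062600 + 78.918338 + 14.003074 = 208.984012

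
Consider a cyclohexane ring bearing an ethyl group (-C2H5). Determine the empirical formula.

Atom tally by fragment:
  cyclohexane ring core → C:6 H:12
  (− 1 ring H displaced by substituents)
  + C2H5 → C:2 H:5
Element totals:
  C: 8
  H: 16
Molecular formula: C8H16.
gcd of subscripts = 8; dividing each by 8:
  C: 8/8 = 1
  H: 16/8 = 2

CH2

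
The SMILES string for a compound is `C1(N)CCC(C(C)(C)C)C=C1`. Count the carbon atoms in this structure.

Atom tally by fragment:
  cyclohexene ring core → C:6 H:10
  (− 2 ring H displaced by substituents)
  + NH2 → N:1 H:2
  + C(CH3)3 → C:4 H:9
Element totals:
  C: 10
  H: 19
  N: 1

10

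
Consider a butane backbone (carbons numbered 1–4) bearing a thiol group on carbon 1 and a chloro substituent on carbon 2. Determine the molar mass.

Atom tally by fragment:
  HSCH2 → C:1 H:3 S:1
  CH(Cl) → C:1 H:1 Cl:1
  CH2 → C:1 H:2
  CH3 → C:1 H:3
Element totals:
  C: 4
  H: 9
  Cl: 1
  S: 1
Molecular formula: C4H9ClS.
  M = 4(12.011) + 9(1.008) + 35.45 + 32.06
    = 48.044 + 9.072 + 35.450 + 32.060 = 124.626

124.63 g/mol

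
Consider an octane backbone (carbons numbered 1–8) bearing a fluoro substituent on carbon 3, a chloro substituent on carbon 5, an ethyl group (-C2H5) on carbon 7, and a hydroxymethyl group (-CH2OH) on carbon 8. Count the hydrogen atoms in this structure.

22

Atom tally by fragment:
  CH3 → C:1 H:3
  CH2 → C:1 H:2
  CH(F) → C:1 H:1 F:1
  CH2 → C:1 H:2
  CH(Cl) → C:1 H:1 Cl:1
  CH2 → C:1 H:2
  CH(C2H5) → C:3 H:6
  CH2CH2OH → C:2 H:5 O:1
Element totals:
  C: 11
  H: 22
  Cl: 1
  F: 1
  O: 1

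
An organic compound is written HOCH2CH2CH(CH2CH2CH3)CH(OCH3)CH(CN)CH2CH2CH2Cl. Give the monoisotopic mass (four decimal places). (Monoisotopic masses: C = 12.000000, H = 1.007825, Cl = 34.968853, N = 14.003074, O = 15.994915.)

Element totals:
  C: 13
  H: 24
  Cl: 1
  N: 1
  O: 2
Molecular formula: C13H24ClNO2.
  M = 13(12.0) + 24(1.007825) + 34.968853 + 14.003074 + 2(15.994915)
    = 156.000000 + 24.187800 + 34.968853 + 14.003074 + 31.989830 = 261.149557

261.1496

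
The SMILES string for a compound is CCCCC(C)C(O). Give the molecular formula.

Atom tally by fragment:
  CH3 → C:1 H:3
  CH2 → C:1 H:2
  CH2 → C:1 H:2
  CH2 → C:1 H:2
  CH(CH3) → C:2 H:4
  CH2OH → C:1 H:3 O:1
Element totals:
  C: 7
  H: 16
  O: 1

C7H16O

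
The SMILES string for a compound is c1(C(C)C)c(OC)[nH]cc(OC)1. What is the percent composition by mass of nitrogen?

Atom tally by fragment:
  pyrrole ring core → C:4 H:5 N:1
  (− 3 ring H displaced by substituents)
  + CH(CH3)2 → C:3 H:7
  + OCH3 → C:1 H:3 O:1
  + OCH3 → C:1 H:3 O:1
Element totals:
  C: 9
  H: 15
  N: 1
  O: 2
Molecular formula: C9H15NO2.
Molar mass = 169.224 g/mol.
Mass from N: 1 × 14.007 = 14.007 g/mol.
%N = 14.007 / 169.224 × 100 = 8.28%.

8.28%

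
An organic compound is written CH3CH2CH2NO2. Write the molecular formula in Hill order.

C3H7NO2

Atom tally by fragment:
  CH3 → C:1 H:3
  CH2 → C:1 H:2
  CH2NO2 → C:1 H:2 N:1 O:2
Element totals:
  C: 3
  H: 7
  N: 1
  O: 2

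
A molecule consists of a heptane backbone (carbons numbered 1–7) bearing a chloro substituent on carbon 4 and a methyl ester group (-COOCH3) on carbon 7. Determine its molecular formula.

C9H17ClO2

Atom tally by fragment:
  CH3 → C:1 H:3
  CH2 → C:1 H:2
  CH2 → C:1 H:2
  CH(Cl) → C:1 H:1 Cl:1
  CH2 → C:1 H:2
  CH2 → C:1 H:2
  CH2COOCH3 → C:3 H:5 O:2
Element totals:
  C: 9
  H: 17
  Cl: 1
  O: 2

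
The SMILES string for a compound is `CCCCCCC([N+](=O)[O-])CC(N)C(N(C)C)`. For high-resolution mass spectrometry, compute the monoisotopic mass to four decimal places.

Atom tally by fragment:
  CH3 → C:1 H:3
  CH2 → C:1 H:2
  CH2 → C:1 H:2
  CH2 → C:1 H:2
  CH2 → C:1 H:2
  CH2 → C:1 H:2
  CH(NO2) → C:1 H:1 N:1 O:2
  CH2 → C:1 H:2
  CH(NH2) → C:1 H:3 N:1
  CH2N(CH3)2 → C:3 H:8 N:1
Element totals:
  C: 12
  H: 27
  N: 3
  O: 2
Molecular formula: C12H27N3O2.
  M = 12(12.0) + 27(1.007825) + 3(14.003074) + 2(15.994915)
    = 144.000000 + 27.211275 + 42.009222 + 31.989830 = 245.210327

245.2103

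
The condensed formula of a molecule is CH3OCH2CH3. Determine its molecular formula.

C3H8O

Atom tally by fragment:
  CH3OCH2 → C:2 H:5 O:1
  CH3 → C:1 H:3
Element totals:
  C: 3
  H: 8
  O: 1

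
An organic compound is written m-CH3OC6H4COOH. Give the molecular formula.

C8H8O3

Atom tally by fragment:
  benzene ring core → C:6 H:6
  (− 2 ring H displaced by substituents)
  + OCH3 → C:1 H:3 O:1
  + COOH → C:1 H:1 O:2
Element totals:
  C: 8
  H: 8
  O: 3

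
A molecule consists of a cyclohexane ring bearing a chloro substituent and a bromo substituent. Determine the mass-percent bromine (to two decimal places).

40.46%

Atom tally by fragment:
  cyclohexane ring core → C:6 H:12
  (− 2 ring H displaced by substituents)
  + Cl → Cl:1
  + Br → Br:1
Element totals:
  C: 6
  H: 10
  Br: 1
  Cl: 1
Molecular formula: C6H10BrCl.
Molar mass = 197.500 g/mol.
Mass from Br: 1 × 79.904 = 79.904 g/mol.
%Br = 79.904 / 197.500 × 100 = 40.46%.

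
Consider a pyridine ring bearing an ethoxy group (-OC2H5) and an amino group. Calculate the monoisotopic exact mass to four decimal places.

138.0793

Atom tally by fragment:
  pyridine ring core → C:5 H:5 N:1
  (− 2 ring H displaced by substituents)
  + OC2H5 → C:2 H:5 O:1
  + NH2 → N:1 H:2
Element totals:
  C: 7
  H: 10
  N: 2
  O: 1
Molecular formula: C7H10N2O.
  M = 7(12.0) + 10(1.007825) + 2(14.003074) + 15.994915
    = 84.000000 + 10.078250 + 28.006148 + 15.994915 = 138.079313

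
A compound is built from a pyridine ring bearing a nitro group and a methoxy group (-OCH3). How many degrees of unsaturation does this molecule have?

Atom tally by fragment:
  pyridine ring core → C:5 H:5 N:1
  (− 2 ring H displaced by substituents)
  + NO2 → N:1 O:2
  + OCH3 → C:1 H:3 O:1
Element totals:
  C: 6
  H: 6
  N: 2
  O: 3
Molecular formula: C6H6N2O3.
DoU = (2C + 2 + N − H − X) / 2 = (2·6 + 2 + 2 − 6 − 0) / 2 = 5.

5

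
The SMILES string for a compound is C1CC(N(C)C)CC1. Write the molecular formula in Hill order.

Atom tally by fragment:
  cyclopentane ring core → C:5 H:10
  (− 1 ring H displaced by substituents)
  + N(CH3)2 → N:1 C:2 H:6
Element totals:
  C: 7
  H: 15
  N: 1

C7H15N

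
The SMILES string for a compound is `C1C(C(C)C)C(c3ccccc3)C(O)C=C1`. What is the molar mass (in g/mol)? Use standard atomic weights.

216.32 g/mol

Atom tally by fragment:
  cyclohexene ring core → C:6 H:10
  (− 3 ring H displaced by substituents)
  + CH(CH3)2 → C:3 H:7
  + C6H5 → C:6 H:5
  + OH → O:1 H:1
Element totals:
  C: 15
  H: 20
  O: 1
Molecular formula: C15H20O.
  M = 15(12.011) + 20(1.008) + 15.999
    = 180.165 + 20.160 + 15.999 = 216.324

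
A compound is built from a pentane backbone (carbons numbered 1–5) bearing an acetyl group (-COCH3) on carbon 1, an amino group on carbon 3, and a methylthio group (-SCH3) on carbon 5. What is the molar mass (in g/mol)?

Atom tally by fragment:
  CH3COCH2 → C:3 H:5 O:1
  CH2 → C:1 H:2
  CH(NH2) → C:1 H:3 N:1
  CH2 → C:1 H:2
  CH2SCH3 → C:2 H:5 S:1
Element totals:
  C: 8
  H: 17
  N: 1
  O: 1
  S: 1
Molecular formula: C8H17NOS.
  M = 8(12.011) + 17(1.008) + 14.007 + 15.999 + 32.06
    = 96.088 + 17.136 + 14.007 + 15.999 + 32.060 = 175.290

175.29 g/mol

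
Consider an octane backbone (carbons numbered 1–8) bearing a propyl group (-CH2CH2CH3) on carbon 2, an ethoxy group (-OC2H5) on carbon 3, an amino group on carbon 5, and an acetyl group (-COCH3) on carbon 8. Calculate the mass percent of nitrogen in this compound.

Atom tally by fragment:
  CH3 → C:1 H:3
  CH(CH2CH2CH3) → C:4 H:8
  CH(OC2H5) → C:3 H:6 O:1
  CH2 → C:1 H:2
  CH(NH2) → C:1 H:3 N:1
  CH2 → C:1 H:2
  CH2 → C:1 H:2
  CH2COCH3 → C:3 H:5 O:1
Element totals:
  C: 15
  H: 31
  N: 1
  O: 2
Molecular formula: C15H31NO2.
Molar mass = 257.418 g/mol.
Mass from N: 1 × 14.007 = 14.007 g/mol.
%N = 14.007 / 257.418 × 100 = 5.44%.

5.44%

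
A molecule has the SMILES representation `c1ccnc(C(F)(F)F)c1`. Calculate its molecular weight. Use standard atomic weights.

147.10 g/mol

Atom tally by fragment:
  pyridine ring core → C:5 H:5 N:1
  (− 1 ring H displaced by substituents)
  + CF3 → C:1 F:3
Element totals:
  C: 6
  H: 4
  F: 3
  N: 1
Molecular formula: C6H4F3N.
  M = 6(12.011) + 4(1.008) + 3(18.998) + 14.007
    = 72.066 + 4.032 + 56.994 + 14.007 = 147.099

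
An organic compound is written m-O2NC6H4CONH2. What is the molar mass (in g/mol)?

166.14 g/mol

Atom tally by fragment:
  benzene ring core → C:6 H:6
  (− 2 ring H displaced by substituents)
  + NO2 → N:1 O:2
  + CONH2 → C:1 H:2 O:1 N:1
Element totals:
  C: 7
  H: 6
  N: 2
  O: 3
Molecular formula: C7H6N2O3.
  M = 7(12.011) + 6(1.008) + 2(14.007) + 3(15.999)
    = 84.077 + 6.048 + 28.014 + 47.997 = 166.136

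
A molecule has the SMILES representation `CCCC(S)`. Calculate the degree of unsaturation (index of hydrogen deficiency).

0

Atom tally by fragment:
  CH3 → C:1 H:3
  CH2 → C:1 H:2
  CH2 → C:1 H:2
  CH2SH → C:1 H:3 S:1
Element totals:
  C: 4
  H: 10
  S: 1
Molecular formula: C4H10S.
DoU = (2C + 2 + N − H − X) / 2 = (2·4 + 2 + 0 − 10 − 0) / 2 = 0.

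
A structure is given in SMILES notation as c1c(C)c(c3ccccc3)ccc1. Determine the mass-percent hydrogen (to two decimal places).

7.19%

Atom tally by fragment:
  benzene ring core → C:6 H:6
  (− 2 ring H displaced by substituents)
  + CH3 → C:1 H:3
  + C6H5 → C:6 H:5
Element totals:
  C: 13
  H: 12
Molecular formula: C13H12.
Molar mass = 168.239 g/mol.
Mass from H: 12 × 1.008 = 12.096 g/mol.
%H = 12.096 / 168.239 × 100 = 7.19%.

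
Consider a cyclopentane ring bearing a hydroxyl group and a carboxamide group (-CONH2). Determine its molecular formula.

C6H11NO2

Atom tally by fragment:
  cyclopentane ring core → C:5 H:10
  (− 2 ring H displaced by substituents)
  + OH → O:1 H:1
  + CONH2 → C:1 H:2 O:1 N:1
Element totals:
  C: 6
  H: 11
  N: 1
  O: 2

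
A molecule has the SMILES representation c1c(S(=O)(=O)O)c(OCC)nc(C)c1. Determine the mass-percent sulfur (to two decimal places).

14.76%

Atom tally by fragment:
  pyridine ring core → C:5 H:5 N:1
  (− 3 ring H displaced by substituents)
  + SO3H → S:1 O:3 H:1
  + OC2H5 → C:2 H:5 O:1
  + CH3 → C:1 H:3
Element totals:
  C: 8
  H: 11
  N: 1
  O: 4
  S: 1
Molecular formula: C8H11NO4S.
Molar mass = 217.239 g/mol.
Mass from S: 1 × 32.06 = 32.060 g/mol.
%S = 32.060 / 217.239 × 100 = 14.76%.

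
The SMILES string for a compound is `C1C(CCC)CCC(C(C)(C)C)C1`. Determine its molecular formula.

C13H26

Atom tally by fragment:
  cyclohexane ring core → C:6 H:12
  (− 2 ring H displaced by substituents)
  + CH2CH2CH3 → C:3 H:7
  + C(CH3)3 → C:4 H:9
Element totals:
  C: 13
  H: 26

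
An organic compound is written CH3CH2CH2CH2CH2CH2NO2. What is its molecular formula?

C6H13NO2

Atom tally by fragment:
  CH3 → C:1 H:3
  CH2 → C:1 H:2
  CH2 → C:1 H:2
  CH2 → C:1 H:2
  CH2 → C:1 H:2
  CH2NO2 → C:1 H:2 N:1 O:2
Element totals:
  C: 6
  H: 13
  N: 1
  O: 2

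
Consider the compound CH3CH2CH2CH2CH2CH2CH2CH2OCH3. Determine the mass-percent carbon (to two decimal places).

Element totals:
  C: 9
  H: 20
  O: 1
Molecular formula: C9H20O.
Molar mass = 144.258 g/mol.
Mass from C: 9 × 12.011 = 108.099 g/mol.
%C = 108.099 / 144.258 × 100 = 74.93%.

74.93%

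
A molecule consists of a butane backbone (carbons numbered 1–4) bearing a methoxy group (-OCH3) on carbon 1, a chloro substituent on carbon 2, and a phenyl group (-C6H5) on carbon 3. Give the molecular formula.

Atom tally by fragment:
  CH3OCH2 → C:2 H:5 O:1
  CH(Cl) → C:1 H:1 Cl:1
  CH(C6H5) → C:7 H:6
  CH3 → C:1 H:3
Element totals:
  C: 11
  H: 15
  Cl: 1
  O: 1

C11H15ClO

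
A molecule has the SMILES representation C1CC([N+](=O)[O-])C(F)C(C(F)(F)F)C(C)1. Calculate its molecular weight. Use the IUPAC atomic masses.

Atom tally by fragment:
  cyclohexane ring core → C:6 H:12
  (− 4 ring H displaced by substituents)
  + NO2 → N:1 O:2
  + F → F:1
  + CF3 → C:1 F:3
  + CH3 → C:1 H:3
Element totals:
  C: 8
  H: 11
  F: 4
  N: 1
  O: 2
Molecular formula: C8H11F4NO2.
  M = 8(12.011) + 11(1.008) + 4(18.998) + 14.007 + 2(15.999)
    = 96.088 + 11.088 + 75.992 + 14.007 + 31.998 = 229.173

229.17 g/mol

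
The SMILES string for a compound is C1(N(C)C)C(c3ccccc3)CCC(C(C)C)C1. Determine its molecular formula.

Atom tally by fragment:
  cyclohexane ring core → C:6 H:12
  (− 3 ring H displaced by substituents)
  + N(CH3)2 → N:1 C:2 H:6
  + C6H5 → C:6 H:5
  + CH(CH3)2 → C:3 H:7
Element totals:
  C: 17
  H: 27
  N: 1

C17H27N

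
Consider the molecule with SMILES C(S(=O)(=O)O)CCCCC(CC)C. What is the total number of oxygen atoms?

Atom tally by fragment:
  HO3SCH2 → C:1 H:3 S:1 O:3
  CH2 → C:1 H:2
  CH2 → C:1 H:2
  CH2 → C:1 H:2
  CH2 → C:1 H:2
  CH(C2H5) → C:3 H:6
  CH3 → C:1 H:3
Element totals:
  C: 9
  H: 20
  O: 3
  S: 1

3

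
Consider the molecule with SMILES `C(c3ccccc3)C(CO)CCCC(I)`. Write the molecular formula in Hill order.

C13H19IO

Atom tally by fragment:
  C6H5CH2 → C:7 H:7
  CH(CH2OH) → C:2 H:4 O:1
  CH2 → C:1 H:2
  CH2 → C:1 H:2
  CH2 → C:1 H:2
  CH2I → C:1 H:2 I:1
Element totals:
  C: 13
  H: 19
  I: 1
  O: 1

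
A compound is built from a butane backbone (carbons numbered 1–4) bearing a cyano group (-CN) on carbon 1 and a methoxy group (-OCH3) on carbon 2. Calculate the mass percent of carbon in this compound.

63.69%

Atom tally by fragment:
  NCCH2 → C:2 H:2 N:1
  CH(OCH3) → C:2 H:4 O:1
  CH2 → C:1 H:2
  CH3 → C:1 H:3
Element totals:
  C: 6
  H: 11
  N: 1
  O: 1
Molecular formula: C6H11NO.
Molar mass = 113.160 g/mol.
Mass from C: 6 × 12.011 = 72.066 g/mol.
%C = 72.066 / 113.160 × 100 = 63.69%.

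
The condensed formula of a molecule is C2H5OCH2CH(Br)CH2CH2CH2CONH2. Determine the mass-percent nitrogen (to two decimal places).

5.88%

Element totals:
  C: 8
  H: 16
  Br: 1
  N: 1
  O: 2
Molecular formula: C8H16BrNO2.
Molar mass = 238.125 g/mol.
Mass from N: 1 × 14.007 = 14.007 g/mol.
%N = 14.007 / 238.125 × 100 = 5.88%.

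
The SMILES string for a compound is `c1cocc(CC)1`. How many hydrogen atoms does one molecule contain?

Atom tally by fragment:
  furan ring core → C:4 H:4 O:1
  (− 1 ring H displaced by substituents)
  + C2H5 → C:2 H:5
Element totals:
  C: 6
  H: 8
  O: 1

8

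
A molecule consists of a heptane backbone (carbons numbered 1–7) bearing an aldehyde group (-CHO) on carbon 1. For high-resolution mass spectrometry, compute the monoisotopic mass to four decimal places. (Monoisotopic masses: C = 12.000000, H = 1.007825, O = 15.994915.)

128.1201

Atom tally by fragment:
  OHCCH2 → C:2 H:3 O:1
  CH2 → C:1 H:2
  CH2 → C:1 H:2
  CH2 → C:1 H:2
  CH2 → C:1 H:2
  CH2 → C:1 H:2
  CH3 → C:1 H:3
Element totals:
  C: 8
  H: 16
  O: 1
Molecular formula: C8H16O.
  M = 8(12.0) + 16(1.007825) + 15.994915
    = 96.000000 + 16.125200 + 15.994915 = 128.120115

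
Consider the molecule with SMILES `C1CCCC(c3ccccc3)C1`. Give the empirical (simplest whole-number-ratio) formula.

Atom tally by fragment:
  cyclohexane ring core → C:6 H:12
  (− 1 ring H displaced by substituents)
  + C6H5 → C:6 H:5
Element totals:
  C: 12
  H: 16
Molecular formula: C12H16.
gcd of subscripts = 4; dividing each by 4:
  C: 12/4 = 3
  H: 16/4 = 4

C3H4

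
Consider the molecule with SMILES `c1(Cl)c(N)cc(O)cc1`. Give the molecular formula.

Atom tally by fragment:
  benzene ring core → C:6 H:6
  (− 3 ring H displaced by substituents)
  + Cl → Cl:1
  + NH2 → N:1 H:2
  + OH → O:1 H:1
Element totals:
  C: 6
  H: 6
  Cl: 1
  N: 1
  O: 1

C6H6ClNO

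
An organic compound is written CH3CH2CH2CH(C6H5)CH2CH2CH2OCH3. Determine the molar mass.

206.33 g/mol

Atom tally by fragment:
  CH3 → C:1 H:3
  CH2 → C:1 H:2
  CH2 → C:1 H:2
  CH(C6H5) → C:7 H:6
  CH2 → C:1 H:2
  CH2 → C:1 H:2
  CH2OCH3 → C:2 H:5 O:1
Element totals:
  C: 14
  H: 22
  O: 1
Molecular formula: C14H22O.
  M = 14(12.011) + 22(1.008) + 15.999
    = 168.154 + 22.176 + 15.999 = 206.329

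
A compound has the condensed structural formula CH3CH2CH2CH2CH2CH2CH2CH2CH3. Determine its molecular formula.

Element totals:
  C: 9
  H: 20

C9H20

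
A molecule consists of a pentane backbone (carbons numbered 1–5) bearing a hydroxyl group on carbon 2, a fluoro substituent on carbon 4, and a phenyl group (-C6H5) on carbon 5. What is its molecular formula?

C11H15FO

Atom tally by fragment:
  CH3 → C:1 H:3
  CH(OH) → C:1 H:2 O:1
  CH2 → C:1 H:2
  CH(F) → C:1 H:1 F:1
  CH2C6H5 → C:7 H:7
Element totals:
  C: 11
  H: 15
  F: 1
  O: 1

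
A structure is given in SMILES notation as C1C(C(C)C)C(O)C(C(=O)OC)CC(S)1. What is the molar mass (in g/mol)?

232.34 g/mol

Atom tally by fragment:
  cyclohexane ring core → C:6 H:12
  (− 4 ring H displaced by substituents)
  + CH(CH3)2 → C:3 H:7
  + OH → O:1 H:1
  + COOCH3 → C:2 H:3 O:2
  + SH → S:1 H:1
Element totals:
  C: 11
  H: 20
  O: 3
  S: 1
Molecular formula: C11H20O3S.
  M = 11(12.011) + 20(1.008) + 3(15.999) + 32.06
    = 132.121 + 20.160 + 47.997 + 32.060 = 232.338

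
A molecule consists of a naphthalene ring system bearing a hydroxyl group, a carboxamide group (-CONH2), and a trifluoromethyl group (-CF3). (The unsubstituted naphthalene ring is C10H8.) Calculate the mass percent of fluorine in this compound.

Atom tally by fragment:
  naphthalene ring system core → C:10 H:8
  (− 3 ring H displaced by substituents)
  + OH → O:1 H:1
  + CONH2 → C:1 H:2 O:1 N:1
  + CF3 → C:1 F:3
Element totals:
  C: 12
  H: 8
  F: 3
  N: 1
  O: 2
Molecular formula: C12H8F3NO2.
Molar mass = 255.195 g/mol.
Mass from F: 3 × 18.998 = 56.994 g/mol.
%F = 56.994 / 255.195 × 100 = 22.33%.

22.33%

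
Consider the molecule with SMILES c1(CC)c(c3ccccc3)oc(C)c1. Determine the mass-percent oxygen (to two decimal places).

Atom tally by fragment:
  furan ring core → C:4 H:4 O:1
  (− 3 ring H displaced by substituents)
  + C2H5 → C:2 H:5
  + C6H5 → C:6 H:5
  + CH3 → C:1 H:3
Element totals:
  C: 13
  H: 14
  O: 1
Molecular formula: C13H14O.
Molar mass = 186.254 g/mol.
Mass from O: 1 × 15.999 = 15.999 g/mol.
%O = 15.999 / 186.254 × 100 = 8.59%.

8.59%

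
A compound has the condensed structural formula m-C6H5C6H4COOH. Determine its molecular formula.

C13H10O2

Element totals:
  C: 13
  H: 10
  O: 2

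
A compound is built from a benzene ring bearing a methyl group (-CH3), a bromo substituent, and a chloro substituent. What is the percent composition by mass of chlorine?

17.25%

Atom tally by fragment:
  benzene ring core → C:6 H:6
  (− 3 ring H displaced by substituents)
  + CH3 → C:1 H:3
  + Br → Br:1
  + Cl → Cl:1
Element totals:
  C: 7
  H: 6
  Br: 1
  Cl: 1
Molecular formula: C7H6BrCl.
Molar mass = 205.479 g/mol.
Mass from Cl: 1 × 35.45 = 35.450 g/mol.
%Cl = 35.450 / 205.479 × 100 = 17.25%.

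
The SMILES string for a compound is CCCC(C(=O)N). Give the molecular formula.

C5H11NO

Atom tally by fragment:
  CH3 → C:1 H:3
  CH2 → C:1 H:2
  CH2 → C:1 H:2
  CH2CONH2 → C:2 H:4 O:1 N:1
Element totals:
  C: 5
  H: 11
  N: 1
  O: 1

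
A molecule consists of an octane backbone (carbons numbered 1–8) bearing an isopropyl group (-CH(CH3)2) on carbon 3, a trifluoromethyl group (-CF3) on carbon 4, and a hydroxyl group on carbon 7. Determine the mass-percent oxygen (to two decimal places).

6.66%

Atom tally by fragment:
  CH3 → C:1 H:3
  CH2 → C:1 H:2
  CH(CH(CH3)2) → C:4 H:8
  CH(CF3) → C:2 H:1 F:3
  CH2 → C:1 H:2
  CH2 → C:1 H:2
  CH(OH) → C:1 H:2 O:1
  CH3 → C:1 H:3
Element totals:
  C: 12
  H: 23
  F: 3
  O: 1
Molecular formula: C12H23F3O.
Molar mass = 240.309 g/mol.
Mass from O: 1 × 15.999 = 15.999 g/mol.
%O = 15.999 / 240.309 × 100 = 6.66%.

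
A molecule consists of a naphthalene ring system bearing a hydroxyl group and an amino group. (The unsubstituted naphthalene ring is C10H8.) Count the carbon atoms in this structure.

Atom tally by fragment:
  naphthalene ring system core → C:10 H:8
  (− 2 ring H displaced by substituents)
  + OH → O:1 H:1
  + NH2 → N:1 H:2
Element totals:
  C: 10
  H: 9
  N: 1
  O: 1

10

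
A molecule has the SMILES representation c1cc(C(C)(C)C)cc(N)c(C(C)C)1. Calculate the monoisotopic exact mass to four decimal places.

191.1674

Atom tally by fragment:
  benzene ring core → C:6 H:6
  (− 3 ring H displaced by substituents)
  + C(CH3)3 → C:4 H:9
  + NH2 → N:1 H:2
  + CH(CH3)2 → C:3 H:7
Element totals:
  C: 13
  H: 21
  N: 1
Molecular formula: C13H21N.
  M = 13(12.0) + 21(1.007825) + 14.003074
    = 156.000000 + 21.164325 + 14.003074 = 191.167399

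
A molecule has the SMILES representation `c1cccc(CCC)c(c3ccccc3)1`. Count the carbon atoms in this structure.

Atom tally by fragment:
  benzene ring core → C:6 H:6
  (− 2 ring H displaced by substituents)
  + CH2CH2CH3 → C:3 H:7
  + C6H5 → C:6 H:5
Element totals:
  C: 15
  H: 16

15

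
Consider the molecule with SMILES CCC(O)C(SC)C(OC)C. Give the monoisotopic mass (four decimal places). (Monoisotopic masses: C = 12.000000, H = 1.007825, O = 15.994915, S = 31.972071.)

Atom tally by fragment:
  CH3 → C:1 H:3
  CH2 → C:1 H:2
  CH(OH) → C:1 H:2 O:1
  CH(SCH3) → C:2 H:4 S:1
  CH(OCH3) → C:2 H:4 O:1
  CH3 → C:1 H:3
Element totals:
  C: 8
  H: 18
  O: 2
  S: 1
Molecular formula: C8H18O2S.
  M = 8(12.0) + 18(1.007825) + 2(15.994915) + 31.972071
    = 96.000000 + 18.140850 + 31.989830 + 31.972071 = 178.102751

178.1028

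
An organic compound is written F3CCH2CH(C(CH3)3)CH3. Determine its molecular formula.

C8H15F3

Atom tally by fragment:
  F3CCH2 → C:2 H:2 F:3
  CH(C(CH3)3) → C:5 H:10
  CH3 → C:1 H:3
Element totals:
  C: 8
  H: 15
  F: 3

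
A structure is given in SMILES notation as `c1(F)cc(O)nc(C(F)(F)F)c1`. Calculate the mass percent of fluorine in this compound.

Atom tally by fragment:
  pyridine ring core → C:5 H:5 N:1
  (− 3 ring H displaced by substituents)
  + F → F:1
  + OH → O:1 H:1
  + CF3 → C:1 F:3
Element totals:
  C: 6
  H: 3
  F: 4
  N: 1
  O: 1
Molecular formula: C6H3F4NO.
Molar mass = 181.088 g/mol.
Mass from F: 4 × 18.998 = 75.992 g/mol.
%F = 75.992 / 181.088 × 100 = 41.96%.

41.96%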